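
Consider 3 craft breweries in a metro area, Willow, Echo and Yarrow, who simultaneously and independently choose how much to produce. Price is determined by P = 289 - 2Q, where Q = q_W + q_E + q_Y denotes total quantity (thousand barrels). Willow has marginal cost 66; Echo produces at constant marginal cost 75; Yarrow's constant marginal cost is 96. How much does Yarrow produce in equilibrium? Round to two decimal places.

Willow's profit: π_W = (289 - 2Q)q_W - (66q_W). Setting ∂π_W/∂q_W = 0: 223 - 4q_W - 2(q_E + q_Y) = 0.
Echo's profit: π_E = (289 - 2Q)q_E - (75q_E). Setting ∂π_E/∂q_E = 0: 214 - 4q_E - 2(q_W + q_Y) = 0.
Yarrow's first-order condition: 193 - 4q_Y - 2(q_W + q_E) = 0.
Adding the 3 first-order conditions: 630 − 8Q = 0, so Q = 315/4.
Back-substituting: q_W = (223 − 315/2)/2 = 131/4, q_E = (214 − 315/2)/2 = 113/4, q_Y = (193 − 315/2)/2 = 71/4.

17.75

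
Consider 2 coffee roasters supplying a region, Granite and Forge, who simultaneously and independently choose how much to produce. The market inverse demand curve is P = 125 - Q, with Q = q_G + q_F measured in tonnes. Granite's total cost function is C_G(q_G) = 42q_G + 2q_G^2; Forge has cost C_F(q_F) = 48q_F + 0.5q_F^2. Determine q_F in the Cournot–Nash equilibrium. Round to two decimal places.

Granite's profit: π_G = (125 - Q)q_G - (42q_G + 2q_G²). Setting ∂π_G/∂q_G = 0: 83 - 6q_G - (q_F) = 0.
Forge's first-order condition: 77 - 3q_F - (q_G) = 0.
Best responses: q_G = (83 - q_F)/6, q_F = (77 - q_G)/3.
Solving the pair: q_G = 172/17, q_F = 379/17.

22.29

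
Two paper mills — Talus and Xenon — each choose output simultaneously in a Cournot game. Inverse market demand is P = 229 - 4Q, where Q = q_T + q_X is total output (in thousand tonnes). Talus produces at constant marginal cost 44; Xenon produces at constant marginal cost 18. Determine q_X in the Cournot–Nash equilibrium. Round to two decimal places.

Talus's profit: π_T = (229 - 4Q)q_T - (44q_T). Setting ∂π_T/∂q_T = 0: 185 - 8q_T - 4(q_X) = 0.
Xenon's profit: π_X = (229 - 4Q)q_X - (18q_X). Setting ∂π_X/∂q_X = 0: 211 - 8q_X - 4(q_T) = 0.
Best responses: q_T = (185 - 4q_X)/8, q_X = (211 - 4q_T)/8.
Substituting one into the other gives q_T = 53/4 and q_X = 79/4.

19.75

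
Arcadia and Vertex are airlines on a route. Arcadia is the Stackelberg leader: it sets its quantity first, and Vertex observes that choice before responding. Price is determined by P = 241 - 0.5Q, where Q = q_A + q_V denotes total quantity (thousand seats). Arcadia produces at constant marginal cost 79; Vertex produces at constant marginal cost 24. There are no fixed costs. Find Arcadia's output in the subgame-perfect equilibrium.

107

The follower Vertex best-responds to any q_A: π_V = (241 - 0.5Q)q_V - 24q_V.
Follower FOC: 217 - (1/2)q_A - q_V = 0, so q_V(q_A) = (217 - (1/2)q_A).
Arcadia substitutes q_V(q_A) into its own profit: π_A = q_A(241 - (1/2)q_A - (217 - (1/2)q_A)/2) - 79q_A = (265/2 - (1/4)q_A)q_A - 79q_A.
Leader FOC: 107/2 - (1/2)q_A = 0, so q_A = 107.
Then q_V = (217 - (1/2)·107) = 327/2.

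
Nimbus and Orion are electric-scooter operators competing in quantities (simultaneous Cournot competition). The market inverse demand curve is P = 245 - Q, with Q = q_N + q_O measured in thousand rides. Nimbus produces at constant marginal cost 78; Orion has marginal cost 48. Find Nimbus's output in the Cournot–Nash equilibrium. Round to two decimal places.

45.67

Nimbus's profit: π_N = (245 - Q)q_N - (78q_N). Setting ∂π_N/∂q_N = 0: 167 - 2q_N - (q_O) = 0.
Orion's first-order condition: 197 - 2q_O - (q_N) = 0.
So q_N = (167 - q_O)/2 and q_O = (197 - q_N)/2.
Solving the pair: q_N = 137/3, q_O = 227/3.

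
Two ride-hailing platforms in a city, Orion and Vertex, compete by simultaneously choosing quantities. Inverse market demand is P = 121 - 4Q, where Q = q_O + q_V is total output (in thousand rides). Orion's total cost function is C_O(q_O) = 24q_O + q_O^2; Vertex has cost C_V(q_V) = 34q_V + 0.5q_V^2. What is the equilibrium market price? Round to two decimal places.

Orion's profit: π_O = (121 - 4Q)q_O - (24q_O + q_O²). Setting ∂π_O/∂q_O = 0: 97 - 10q_O - 4(q_V) = 0.
Vertex's first-order condition: 87 - 9q_V - 4(q_O) = 0.
Rearranging gives the reaction functions q_O = (97 - 4q_V)/10 and q_V = (87 - 4q_O)/9.
Solving the pair: q_O = 525/74, q_V = 241/37.
Total output Q = 1007/74, so price P = 121 - 4·(1007/74) = 66.5676.

66.57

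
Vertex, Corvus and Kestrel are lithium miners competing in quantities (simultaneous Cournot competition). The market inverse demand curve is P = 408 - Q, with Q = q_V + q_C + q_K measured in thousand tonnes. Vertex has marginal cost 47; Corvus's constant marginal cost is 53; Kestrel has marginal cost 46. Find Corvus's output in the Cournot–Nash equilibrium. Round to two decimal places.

Vertex's profit: π_V = (408 - Q)q_V - (47q_V). Setting ∂π_V/∂q_V = 0: 361 - 2q_V - (q_C + q_K) = 0.
Corvus's first-order condition: 355 - 2q_C - (q_V + q_K) = 0.
Kestrel's profit: π_K = (408 - Q)q_K - (46q_K). Setting ∂π_K/∂q_K = 0: 362 - 2q_K - (q_V + q_C) = 0.
Adding the 3 conditions: 1078 − 2Q − 2Q = 0, i.e. Q = 539/2.
Back-substituting: q_V = (361 − 539/2) = 183/2, q_C = (355 − 539/2) = 171/2, q_K = (362 − 539/2) = 185/2.

85.50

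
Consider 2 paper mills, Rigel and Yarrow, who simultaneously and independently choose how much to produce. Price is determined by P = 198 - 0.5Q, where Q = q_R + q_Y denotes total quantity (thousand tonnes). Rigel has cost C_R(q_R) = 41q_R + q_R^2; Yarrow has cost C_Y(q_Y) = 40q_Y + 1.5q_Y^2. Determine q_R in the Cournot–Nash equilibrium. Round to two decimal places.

Rigel's profit: π_R = (198 - 0.5Q)q_R - (41q_R + q_R²). Setting ∂π_R/∂q_R = 0: 157 - 3q_R - (1/2)(q_Y) = 0.
Yarrow's first-order condition: 158 - 4q_Y - (1/2)(q_R) = 0.
Best responses: q_R = (157 - (1/2)q_Y)/3, q_Y = (158 - (1/2)q_R)/4.
Solving the pair: q_R = 46.7234, q_Y = 1582/47.

46.72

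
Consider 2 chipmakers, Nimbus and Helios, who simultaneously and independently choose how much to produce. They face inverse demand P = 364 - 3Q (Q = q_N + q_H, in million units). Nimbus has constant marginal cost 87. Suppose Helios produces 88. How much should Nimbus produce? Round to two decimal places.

With the rival's output fixed at 88, Nimbus's profit is π_N = (364 - 3·88 - 3q_N)q_N - (87q_N) = (100 - 3q_N)q_N - (87q_N).
∂π_N/∂q_N = 13 - 6q_N = 0, so q_N = 13/6.

2.17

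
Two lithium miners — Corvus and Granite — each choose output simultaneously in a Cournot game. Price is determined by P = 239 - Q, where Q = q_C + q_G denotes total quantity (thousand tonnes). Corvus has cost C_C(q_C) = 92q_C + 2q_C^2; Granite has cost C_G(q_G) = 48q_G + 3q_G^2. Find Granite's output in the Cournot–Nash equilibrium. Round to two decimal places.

Corvus's profit: π_C = (239 - Q)q_C - (92q_C + 2q_C²). Setting ∂π_C/∂q_C = 0: 147 - 6q_C - (q_G) = 0.
Granite's profit: π_G = (239 - Q)q_G - (48q_G + 3q_G²). Setting ∂π_G/∂q_G = 0: 191 - 8q_G - (q_C) = 0.
So q_C = (147 - q_G)/6 and q_G = (191 - q_C)/8.
Substituting one into the other gives q_C = 985/47 and q_G = 999/47.

21.26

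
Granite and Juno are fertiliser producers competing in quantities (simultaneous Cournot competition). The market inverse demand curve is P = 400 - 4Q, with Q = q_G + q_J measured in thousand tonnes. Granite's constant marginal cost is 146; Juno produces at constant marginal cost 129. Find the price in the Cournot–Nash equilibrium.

225

Granite's profit: π_G = (400 - 4Q)q_G - (146q_G). Setting ∂π_G/∂q_G = 0: 254 - 8q_G - 4(q_J) = 0.
Juno's profit: π_J = (400 - 4Q)q_J - (129q_J). Setting ∂π_J/∂q_J = 0: 271 - 8q_J - 4(q_G) = 0.
So q_G = (254 - 4q_J)/8 and q_J = (271 - 4q_G)/8.
Solving the pair: q_G = 79/4, q_J = 24.
Total output Q = 175/4, so price P = 400 - 4·(175/4) = 225.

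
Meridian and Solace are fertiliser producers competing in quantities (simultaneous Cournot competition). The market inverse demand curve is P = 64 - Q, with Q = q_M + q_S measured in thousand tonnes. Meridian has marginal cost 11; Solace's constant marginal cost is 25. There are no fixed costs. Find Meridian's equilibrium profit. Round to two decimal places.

Meridian's profit: π_M = (64 - Q)q_M - (11q_M). Setting ∂π_M/∂q_M = 0: 53 - 2q_M - (q_S) = 0.
Solace's profit: π_S = (64 - Q)q_S - (25q_S). Setting ∂π_S/∂q_S = 0: 39 - 2q_S - (q_M) = 0.
So q_M = (53 - q_S)/2 and q_S = (39 - q_M)/2.
Substituting one into the other gives q_M = 67/3 and q_S = 25/3.
Price P = 64 - 92/3 = 100/3.
Meridian's profit: (100/3 - 11)·(67/3) = 498.7778.

498.78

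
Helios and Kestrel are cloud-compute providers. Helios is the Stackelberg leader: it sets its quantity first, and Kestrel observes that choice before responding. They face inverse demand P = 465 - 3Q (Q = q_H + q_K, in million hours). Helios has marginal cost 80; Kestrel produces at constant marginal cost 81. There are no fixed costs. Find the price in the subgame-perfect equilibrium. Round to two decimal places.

Solve by backward induction. Given q_H, the follower Kestrel maximises π_K = (465 - 3q_H - 3q_K)q_K - 81q_K.
∂π_K/∂q_K = 384 - 3q_H - 6q_K = 0 gives the reaction function q_K = (384 - 3q_H)/6.
The leader anticipates this reaction. Substituting into P = 465 - 3Q gives P = 273 - (3/2)q_H, so π_H = (273 - (3/2)q_H)q_H - 80q_H.
Maximising: ∂π_H/∂q_H = 193 - 3q_H = 0, giving q_H = 193/3.
Then q_K = (384 - 3·(193/3))/6 = 191/6.
Total output Q = 577/6, so price P = 465 - 3·(577/6) = 353/2.

176.50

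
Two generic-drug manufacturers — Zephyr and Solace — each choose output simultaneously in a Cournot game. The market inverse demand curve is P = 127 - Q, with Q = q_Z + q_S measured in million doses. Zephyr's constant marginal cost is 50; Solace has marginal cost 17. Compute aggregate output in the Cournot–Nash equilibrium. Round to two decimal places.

62.33

Zephyr's profit: π_Z = (127 - Q)q_Z - (50q_Z). Setting ∂π_Z/∂q_Z = 0: 77 - 2q_Z - (q_S) = 0.
Solace's first-order condition: 110 - 2q_S - (q_Z) = 0.
So q_Z = (77 - q_S)/2 and q_S = (110 - q_Z)/2.
Solving the pair: q_Z = 44/3, q_S = 143/3.
Total output Q = 44/3 + 143/3 = 187/3.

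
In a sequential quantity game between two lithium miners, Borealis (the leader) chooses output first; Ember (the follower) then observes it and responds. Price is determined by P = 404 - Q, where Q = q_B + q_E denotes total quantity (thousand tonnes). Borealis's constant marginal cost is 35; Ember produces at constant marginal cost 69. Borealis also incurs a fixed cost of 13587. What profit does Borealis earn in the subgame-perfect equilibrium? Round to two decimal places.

The follower Ember best-responds to any q_B: π_E = (404 - Q)q_E - 69q_E.
Setting the follower's marginal profit to zero, 335 - q_B - 2q_E = 0, i.e. q_E = (335 - q_B)/2.
The leader anticipates this reaction. Substituting into P = 404 - Q gives P = 473/2 - (1/2)q_B, so π_B = (473/2 - (1/2)q_B)q_B - 35q_B.
Leader FOC: 403/2 - q_B = 0, so q_B = 403/2.
Then q_E = (335 - 403/2)/2 = 267/4.
Price P = 404 - 1073/4 = 543/4.
Borealis's profit: (543/4 - 35)·(403/2) - 13587 = 6714.1250.

6714.13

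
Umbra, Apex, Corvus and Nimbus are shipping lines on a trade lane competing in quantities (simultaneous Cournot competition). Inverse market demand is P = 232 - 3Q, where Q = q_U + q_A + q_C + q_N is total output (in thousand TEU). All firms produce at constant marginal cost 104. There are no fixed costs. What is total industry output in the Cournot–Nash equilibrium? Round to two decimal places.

A representative firm's profit is π_i = q_i(232 - 3Q) - 104q_i.
First-order condition (treating rivals' output as given): 128 - 6q_i - 3·Σ_{j≠i} q_j = 0.
By symmetry each firm produces the same amount; substituting Σ_{j≠i} q_j = 3q_i yields q_i = 128/15.
Total output Q = 128/15 + 128/15 + 128/15 + 128/15 = 512/15.

34.13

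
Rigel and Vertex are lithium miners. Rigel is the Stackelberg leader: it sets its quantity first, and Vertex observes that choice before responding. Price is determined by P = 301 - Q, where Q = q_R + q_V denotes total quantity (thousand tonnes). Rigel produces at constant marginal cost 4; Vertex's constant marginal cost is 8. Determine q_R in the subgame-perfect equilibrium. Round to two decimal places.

150.50

The follower Vertex best-responds to any q_R: π_V = (301 - Q)q_V - 8q_V.
Setting the follower's marginal profit to zero, 293 - q_R - 2q_V = 0, i.e. q_V = (293 - q_R)/2.
The leader anticipates this reaction. Substituting into P = 301 - Q gives P = 309/2 - (1/2)q_R, so π_R = (309/2 - (1/2)q_R)q_R - 4q_R.
Leader FOC: 301/2 - q_R = 0, so q_R = 301/2.
Then q_V = (293 - 301/2)/2 = 285/4.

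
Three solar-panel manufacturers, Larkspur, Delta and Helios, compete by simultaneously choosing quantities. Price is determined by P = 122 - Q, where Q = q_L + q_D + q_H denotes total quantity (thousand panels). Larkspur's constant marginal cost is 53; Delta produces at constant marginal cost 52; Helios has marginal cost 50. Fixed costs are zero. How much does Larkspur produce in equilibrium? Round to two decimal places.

Larkspur's profit: π_L = (122 - Q)q_L - (53q_L). Setting ∂π_L/∂q_L = 0: 69 - 2q_L - (q_D + q_H) = 0.
Delta's first-order condition: 70 - 2q_D - (q_L + q_H) = 0.
Helios's first-order condition: 72 - 2q_H - (q_L + q_D) = 0.
Adding the 3 first-order conditions: 211 − 4Q = 0, so Q = 211/4.
Back-substituting: q_L = (69 − 211/4) = 65/4, q_D = (70 − 211/4) = 69/4, q_H = (72 − 211/4) = 77/4.

16.25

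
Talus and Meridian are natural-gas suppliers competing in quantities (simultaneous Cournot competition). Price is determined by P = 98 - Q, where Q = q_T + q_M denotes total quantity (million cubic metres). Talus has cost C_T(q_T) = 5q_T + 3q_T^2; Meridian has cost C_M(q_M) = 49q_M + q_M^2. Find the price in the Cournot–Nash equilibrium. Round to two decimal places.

Talus's profit: π_T = (98 - Q)q_T - (5q_T + 3q_T²). Setting ∂π_T/∂q_T = 0: 93 - 8q_T - (q_M) = 0.
Meridian's profit: π_M = (98 - Q)q_M - (49q_M + q_M²). Setting ∂π_M/∂q_M = 0: 49 - 4q_M - (q_T) = 0.
Best responses: q_T = (93 - q_M)/8, q_M = (49 - q_T)/4.
Solving the pair: q_T = 323/31, q_M = 299/31.
Total output Q = 622/31, so price P = 98 - 622/31 = 77.9355.

77.94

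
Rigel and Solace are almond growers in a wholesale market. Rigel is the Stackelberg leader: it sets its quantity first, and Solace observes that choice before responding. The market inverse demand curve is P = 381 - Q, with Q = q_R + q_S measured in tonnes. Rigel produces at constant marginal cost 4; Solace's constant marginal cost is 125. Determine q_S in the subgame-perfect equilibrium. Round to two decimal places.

3.50

Solve by backward induction. Given q_R, the follower Solace maximises π_S = (381 - q_R - q_S)q_S - 125q_S.
∂π_S/∂q_S = 256 - q_R - 2q_S = 0 gives the reaction function q_S = (256 - q_R)/2.
The leader anticipates this reaction. Substituting into P = 381 - Q gives P = 253 - (1/2)q_R, so π_R = (253 - (1/2)q_R)q_R - 4q_R.
Leader FOC: 249 - q_R = 0, so q_R = 249.
Then q_S = (256 - 249)/2 = 7/2.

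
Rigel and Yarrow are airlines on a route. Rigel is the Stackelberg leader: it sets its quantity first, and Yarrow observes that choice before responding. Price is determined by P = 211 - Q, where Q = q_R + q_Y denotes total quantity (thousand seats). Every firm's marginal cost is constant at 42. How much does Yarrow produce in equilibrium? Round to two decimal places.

The follower Yarrow best-responds to any q_R: π_Y = (211 - Q)q_Y - 42q_Y.
Follower FOC: 169 - q_R - 2q_Y = 0, so q_Y(q_R) = (169 - q_R)/2.
The leader anticipates this reaction. Substituting into P = 211 - Q gives P = 253/2 - (1/2)q_R, so π_R = (253/2 - (1/2)q_R)q_R - 42q_R.
Maximising: ∂π_R/∂q_R = 169/2 - q_R = 0, giving q_R = 169/2.
Then q_Y = (169 - 169/2)/2 = 169/4.

42.25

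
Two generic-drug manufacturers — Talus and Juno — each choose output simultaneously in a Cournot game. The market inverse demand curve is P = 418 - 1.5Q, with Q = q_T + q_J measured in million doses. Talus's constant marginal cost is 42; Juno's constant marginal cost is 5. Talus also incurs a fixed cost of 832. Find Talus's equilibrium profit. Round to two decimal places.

7680.67

Talus's profit: π_T = (418 - 1.5Q)q_T - (42q_T). Setting ∂π_T/∂q_T = 0: 376 - 3q_T - (3/2)(q_J) = 0.
Juno's profit: π_J = (418 - 1.5Q)q_J - (5q_J). Setting ∂π_J/∂q_J = 0: 413 - 3q_J - (3/2)(q_T) = 0.
Best responses: q_T = (376 - (3/2)q_J)/3, q_J = (413 - (3/2)q_T)/3.
Solving the pair: q_T = 226/3, q_J = 100.
Price P = 418 - (3/2)·(526/3) = 155.
Talus's profit: (155 - 42)·(226/3) - 832 = 7680.6667.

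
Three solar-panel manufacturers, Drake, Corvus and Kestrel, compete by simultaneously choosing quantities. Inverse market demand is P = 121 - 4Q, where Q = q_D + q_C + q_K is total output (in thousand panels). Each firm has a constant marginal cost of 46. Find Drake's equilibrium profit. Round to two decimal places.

87.89

Each firm earns π_i = (121 - 4Q)q_i - 46q_i.
Setting ∂π_i/∂q_i = 0 with rivals' quantities fixed: 75 - 8q_i - 4·Σ_{j≠i} q_j = 0.
With identical firms every q_j equals q_i, so Σ_{j≠i} q_j = 2q_i and 75 = 16q_i, giving q_i = 75/16.
Price P = 121 - 4·(225/16) = 259/4.
Drake's profit: (259/4 - 46)·(75/16) = 87.8906.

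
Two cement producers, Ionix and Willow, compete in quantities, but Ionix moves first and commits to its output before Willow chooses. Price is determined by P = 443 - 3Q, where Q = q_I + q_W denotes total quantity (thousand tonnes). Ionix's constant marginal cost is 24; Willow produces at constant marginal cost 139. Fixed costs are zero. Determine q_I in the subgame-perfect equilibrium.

89

The follower Willow best-responds to any q_I: π_W = (443 - 3Q)q_W - 139q_W.
Follower FOC: 304 - 3q_I - 6q_W = 0, so q_W(q_I) = (304 - 3q_I)/6.
The leader anticipates this reaction. Substituting into P = 443 - 3Q gives P = 291 - (3/2)q_I, so π_I = (291 - (3/2)q_I)q_I - 24q_I.
Leader FOC: 267 - 3q_I = 0, so q_I = 89.
Then q_W = (304 - 3·89)/6 = 37/6.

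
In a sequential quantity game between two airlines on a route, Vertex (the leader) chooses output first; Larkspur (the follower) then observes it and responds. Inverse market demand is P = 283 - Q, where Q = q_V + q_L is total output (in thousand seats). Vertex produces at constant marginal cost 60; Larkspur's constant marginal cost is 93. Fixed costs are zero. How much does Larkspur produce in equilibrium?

Solve by backward induction. Given q_V, the follower Larkspur maximises π_L = (283 - q_V - q_L)q_L - 93q_L.
∂π_L/∂q_L = 190 - q_V - 2q_L = 0 gives the reaction function q_L = (190 - q_V)/2.
The leader anticipates this reaction. Substituting into P = 283 - Q gives P = 188 - (1/2)q_V, so π_V = (188 - (1/2)q_V)q_V - 60q_V.
Leader FOC: 128 - q_V = 0, so q_V = 128.
Then q_L = (190 - 128)/2 = 31.

31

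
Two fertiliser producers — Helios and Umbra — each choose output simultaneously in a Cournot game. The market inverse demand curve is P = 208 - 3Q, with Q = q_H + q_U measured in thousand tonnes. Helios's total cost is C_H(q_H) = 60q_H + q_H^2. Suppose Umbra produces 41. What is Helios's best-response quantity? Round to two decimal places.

3.13

With the rival's output fixed at 41, Helios's profit is π_H = (208 - 3·41 - 3q_H)q_H - (60q_H + q_H²) = (85 - 3q_H)q_H - (60q_H + q_H²).
∂π_H/∂q_H = 25 - 8q_H = 0, so q_H = 25/8.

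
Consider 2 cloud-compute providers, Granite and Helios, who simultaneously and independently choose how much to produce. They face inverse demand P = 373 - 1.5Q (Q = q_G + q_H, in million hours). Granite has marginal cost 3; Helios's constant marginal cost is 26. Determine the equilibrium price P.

Granite's profit: π_G = (373 - 1.5Q)q_G - (3q_G). Setting ∂π_G/∂q_G = 0: 370 - 3q_G - (3/2)(q_H) = 0.
Helios's first-order condition: 347 - 3q_H - (3/2)(q_G) = 0.
Rearranging gives the reaction functions q_G = (370 - (3/2)q_H)/3 and q_H = (347 - (3/2)q_G)/3.
Substituting one into the other gives q_G = 262/3 and q_H = 72.
Total output Q = 478/3, so price P = 373 - (3/2)·(478/3) = 134.

134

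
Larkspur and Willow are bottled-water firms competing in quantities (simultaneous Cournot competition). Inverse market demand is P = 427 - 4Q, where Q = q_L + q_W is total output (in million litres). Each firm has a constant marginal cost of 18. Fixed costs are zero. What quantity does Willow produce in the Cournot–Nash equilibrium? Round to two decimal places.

Each firm earns π_i = (427 - 4Q)q_i - 18q_i.
First-order condition (treating rivals' output as given): 409 - 8q_i - 4q_j = 0.
By symmetry each firm produces the same amount; substituting q_j = q_i yields q_i = 409/12.

34.08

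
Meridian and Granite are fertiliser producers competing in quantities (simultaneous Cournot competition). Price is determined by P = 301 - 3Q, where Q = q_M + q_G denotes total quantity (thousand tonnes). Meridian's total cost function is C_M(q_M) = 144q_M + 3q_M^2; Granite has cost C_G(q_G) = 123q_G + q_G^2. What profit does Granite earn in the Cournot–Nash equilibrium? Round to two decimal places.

1465.04

Meridian's profit: π_M = (301 - 3Q)q_M - (144q_M + 3q_M²). Setting ∂π_M/∂q_M = 0: 157 - 12q_M - 3(q_G) = 0.
Granite's profit: π_G = (301 - 3Q)q_G - (123q_G + q_G²). Setting ∂π_G/∂q_G = 0: 178 - 8q_G - 3(q_M) = 0.
Best responses: q_M = (157 - 3q_G)/12, q_G = (178 - 3q_M)/8.
Substituting one into the other gives q_M = 722/87 and q_G = 555/29.
Price P = 301 - 3·27.4368 = 218.6897.
Granite's profit: 218.6897·(555/29) - 123·(555/29) - (555/29)² = 1465.0416.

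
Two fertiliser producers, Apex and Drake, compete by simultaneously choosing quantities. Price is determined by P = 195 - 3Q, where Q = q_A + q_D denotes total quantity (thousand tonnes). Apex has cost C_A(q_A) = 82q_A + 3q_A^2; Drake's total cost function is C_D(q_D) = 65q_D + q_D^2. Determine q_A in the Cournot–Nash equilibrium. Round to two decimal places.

5.91

Apex's profit: π_A = (195 - 3Q)q_A - (82q_A + 3q_A²). Setting ∂π_A/∂q_A = 0: 113 - 12q_A - 3(q_D) = 0.
Drake's profit: π_D = (195 - 3Q)q_D - (65q_D + q_D²). Setting ∂π_D/∂q_D = 0: 130 - 8q_D - 3(q_A) = 0.
Rearranging gives the reaction functions q_A = (113 - 3q_D)/12 and q_D = (130 - 3q_A)/8.
Solving the pair: q_A = 514/87, q_D = 407/29.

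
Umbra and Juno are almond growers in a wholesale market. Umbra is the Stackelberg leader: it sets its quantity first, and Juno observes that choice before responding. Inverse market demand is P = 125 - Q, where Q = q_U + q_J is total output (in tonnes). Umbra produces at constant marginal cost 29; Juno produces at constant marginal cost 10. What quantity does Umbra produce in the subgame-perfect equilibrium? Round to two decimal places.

Solve by backward induction. Given q_U, the follower Juno maximises π_J = (125 - q_U - q_J)q_J - 10q_J.
Setting the follower's marginal profit to zero, 115 - q_U - 2q_J = 0, i.e. q_J = (115 - q_U)/2.
Umbra substitutes q_J(q_U) into its own profit: π_U = q_U(125 - q_U - (115 - q_U)/2) - 29q_U = (135/2 - (1/2)q_U)q_U - 29q_U.
The leader's first-order condition 77/2 - q_U = 0 yields q_U = 77/2.
Then q_J = (115 - 77/2)/2 = 153/4.

38.50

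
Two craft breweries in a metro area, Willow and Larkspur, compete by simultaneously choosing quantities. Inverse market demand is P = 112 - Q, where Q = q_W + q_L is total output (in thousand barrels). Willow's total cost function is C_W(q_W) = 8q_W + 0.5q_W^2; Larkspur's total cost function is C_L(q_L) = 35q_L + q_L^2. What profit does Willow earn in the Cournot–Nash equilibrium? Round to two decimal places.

Willow's profit: π_W = (112 - Q)q_W - (8q_W + (1/2)q_W²). Setting ∂π_W/∂q_W = 0: 104 - 3q_W - (q_L) = 0.
Larkspur's profit: π_L = (112 - Q)q_L - (35q_L + q_L²). Setting ∂π_L/∂q_L = 0: 77 - 4q_L - (q_W) = 0.
Rearranging gives the reaction functions q_W = (104 - q_L)/3 and q_L = (77 - q_W)/4.
Solving the pair: q_W = 339/11, q_L = 127/11.
Price P = 112 - 466/11 = 766/11.
Willow's profit: (766/11)·(339/11) - 8·(339/11) - (1/2)(339/11)² = 1424.6405.

1424.64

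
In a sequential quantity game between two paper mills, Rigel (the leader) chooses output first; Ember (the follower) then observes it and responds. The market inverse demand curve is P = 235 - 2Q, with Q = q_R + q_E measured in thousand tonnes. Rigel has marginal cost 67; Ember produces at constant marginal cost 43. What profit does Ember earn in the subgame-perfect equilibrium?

Solve by backward induction. Given q_R, the follower Ember maximises π_E = (235 - 2q_R - 2q_E)q_E - 43q_E.
Follower FOC: 192 - 2q_R - 4q_E = 0, so q_E(q_R) = (192 - 2q_R)/4.
Rigel substitutes q_E(q_R) into its own profit: π_R = q_R(235 - 2q_R - (192 - 2q_R)/2) - 67q_R = (139 - q_R)q_R - 67q_R.
The leader's first-order condition 72 - 2q_R = 0 yields q_R = 36.
Then q_E = (192 - 2·36)/4 = 30.
Price P = 235 - 2·66 = 103.
Ember's profit: (103 - 43)·30 = 1800.

1800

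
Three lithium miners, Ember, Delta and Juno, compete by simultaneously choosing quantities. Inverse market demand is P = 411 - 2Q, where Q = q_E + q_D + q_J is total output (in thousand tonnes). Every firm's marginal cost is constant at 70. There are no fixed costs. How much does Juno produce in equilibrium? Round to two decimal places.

42.63

A representative firm's profit is π_i = q_i(411 - 2Q) - 70q_i.
Setting ∂π_i/∂q_i = 0 with rivals' quantities fixed: 341 - 4q_i - 2·Σ_{j≠i} q_j = 0.
With identical firms every q_j equals q_i, so Σ_{j≠i} q_j = 2q_i and 341 = 8q_i, giving q_i = 341/8.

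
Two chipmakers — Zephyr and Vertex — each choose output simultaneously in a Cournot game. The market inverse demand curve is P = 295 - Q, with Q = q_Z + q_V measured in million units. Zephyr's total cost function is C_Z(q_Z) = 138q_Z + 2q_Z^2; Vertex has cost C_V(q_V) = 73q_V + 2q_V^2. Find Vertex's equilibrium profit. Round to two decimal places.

Zephyr's profit: π_Z = (295 - Q)q_Z - (138q_Z + 2q_Z²). Setting ∂π_Z/∂q_Z = 0: 157 - 6q_Z - (q_V) = 0.
Vertex's first-order condition: 222 - 6q_V - (q_Z) = 0.
Best responses: q_Z = (157 - q_V)/6, q_V = (222 - q_Z)/6.
Substituting one into the other gives q_Z = 144/7 and q_V = 235/7.
Price P = 295 - 379/7 = 1686/7.
Vertex's profit: (1686/7)·(235/7) - 73·(235/7) - 2(235/7)² = 3381.1224.

3381.12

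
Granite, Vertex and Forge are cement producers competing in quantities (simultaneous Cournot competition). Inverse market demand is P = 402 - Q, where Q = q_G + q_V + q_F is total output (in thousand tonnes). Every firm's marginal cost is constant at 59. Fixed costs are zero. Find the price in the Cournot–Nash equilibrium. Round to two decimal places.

Each firm earns π_i = (402 - Q)q_i - 59q_i.
First-order condition (treating rivals' output as given): 343 - 2q_i - Σ_{j≠i} q_j = 0.
With identical firms every q_j equals q_i, so Σ_{j≠i} q_j = 2q_i and 343 = 4q_i, giving q_i = 343/4.
Total output Q = 1029/4, so price P = 402 - 1029/4 = 579/4.

144.75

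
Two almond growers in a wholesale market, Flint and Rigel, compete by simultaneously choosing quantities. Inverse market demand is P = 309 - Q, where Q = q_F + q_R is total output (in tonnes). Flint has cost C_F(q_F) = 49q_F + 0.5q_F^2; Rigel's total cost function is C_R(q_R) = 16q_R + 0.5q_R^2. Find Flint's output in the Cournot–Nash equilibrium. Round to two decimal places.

Flint's profit: π_F = (309 - Q)q_F - (49q_F + (1/2)q_F²). Setting ∂π_F/∂q_F = 0: 260 - 3q_F - (q_R) = 0.
Rigel's first-order condition: 293 - 3q_R - (q_F) = 0.
Best responses: q_F = (260 - q_R)/3, q_R = (293 - q_F)/3.
Substituting one into the other gives q_F = 487/8 and q_R = 619/8.

60.88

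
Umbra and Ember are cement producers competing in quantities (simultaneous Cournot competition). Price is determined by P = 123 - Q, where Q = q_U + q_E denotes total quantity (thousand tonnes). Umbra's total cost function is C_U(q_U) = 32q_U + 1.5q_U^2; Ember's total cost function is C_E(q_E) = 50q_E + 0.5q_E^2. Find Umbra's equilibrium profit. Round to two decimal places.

Umbra's profit: π_U = (123 - Q)q_U - (32q_U + (3/2)q_U²). Setting ∂π_U/∂q_U = 0: 91 - 5q_U - (q_E) = 0.
Ember's first-order condition: 73 - 3q_E - (q_U) = 0.
Best responses: q_U = (91 - q_E)/5, q_E = (73 - q_U)/3.
Substituting one into the other gives q_U = 100/7 and q_E = 137/7.
Price P = 123 - 237/7 = 624/7.
Umbra's profit: (624/7)·(100/7) - 32·(100/7) - (3/2)(100/7)² = 510.2041.

510.20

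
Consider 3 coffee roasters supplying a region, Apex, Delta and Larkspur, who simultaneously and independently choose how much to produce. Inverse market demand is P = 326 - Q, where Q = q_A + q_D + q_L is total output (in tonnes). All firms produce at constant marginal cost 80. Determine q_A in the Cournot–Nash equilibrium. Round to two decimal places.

61.50

Each firm earns π_i = (326 - Q)q_i - 80q_i.
First-order condition (treating rivals' output as given): 246 - 2q_i - Σ_{j≠i} q_j = 0.
By symmetry each firm produces the same amount; substituting Σ_{j≠i} q_j = 2q_i yields q_i = 246/4 = 123/2.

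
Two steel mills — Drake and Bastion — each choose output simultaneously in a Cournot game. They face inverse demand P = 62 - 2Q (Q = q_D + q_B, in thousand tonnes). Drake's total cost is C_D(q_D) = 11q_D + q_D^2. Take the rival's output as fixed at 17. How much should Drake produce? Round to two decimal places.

With the rival's output fixed at 17, Drake's profit is π_D = (62 - 2·17 - 2q_D)q_D - (11q_D + q_D²) = (28 - 2q_D)q_D - (11q_D + q_D²).
∂π_D/∂q_D = 17 - 6q_D = 0, so q_D = 17/6.

2.83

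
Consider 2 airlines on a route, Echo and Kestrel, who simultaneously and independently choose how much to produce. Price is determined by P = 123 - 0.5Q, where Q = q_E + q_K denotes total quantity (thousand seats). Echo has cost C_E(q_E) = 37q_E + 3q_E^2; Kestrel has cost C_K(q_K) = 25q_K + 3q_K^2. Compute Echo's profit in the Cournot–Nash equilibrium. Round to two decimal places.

450.37

Echo's profit: π_E = (123 - 0.5Q)q_E - (37q_E + 3q_E²). Setting ∂π_E/∂q_E = 0: 86 - 7q_E - (1/2)(q_K) = 0.
Kestrel's profit: π_K = (123 - 0.5Q)q_K - (25q_K + 3q_K²). Setting ∂π_K/∂q_K = 0: 98 - 7q_K - (1/2)(q_E) = 0.
Best responses: q_E = (86 - (1/2)q_K)/7, q_K = (98 - (1/2)q_E)/7.
Solving the pair: q_E = 11.3436, q_K = 13.1897.
Price P = 123 - (1/2)·(368/15) = 1661/15.
Echo's profit: (1661/15)·11.3436 - 37·11.3436 - 3·11.3436² = 450.3696.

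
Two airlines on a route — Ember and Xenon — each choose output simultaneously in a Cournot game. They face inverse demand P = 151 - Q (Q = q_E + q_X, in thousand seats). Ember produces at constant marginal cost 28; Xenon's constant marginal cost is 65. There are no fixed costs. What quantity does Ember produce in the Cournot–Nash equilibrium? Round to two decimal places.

53.33

Ember's profit: π_E = (151 - Q)q_E - (28q_E). Setting ∂π_E/∂q_E = 0: 123 - 2q_E - (q_X) = 0.
Xenon's first-order condition: 86 - 2q_X - (q_E) = 0.
Rearranging gives the reaction functions q_E = (123 - q_X)/2 and q_X = (86 - q_E)/2.
Solving the pair: q_E = 160/3, q_X = 49/3.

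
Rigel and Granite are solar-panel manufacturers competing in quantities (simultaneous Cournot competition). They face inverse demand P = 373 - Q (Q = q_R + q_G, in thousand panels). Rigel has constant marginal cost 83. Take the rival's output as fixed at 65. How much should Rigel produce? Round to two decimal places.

With the rival's output fixed at 65, Rigel's profit is π_R = (373 - 65 - q_R)q_R - (83q_R) = (308 - q_R)q_R - (83q_R).
∂π_R/∂q_R = 225 - 2q_R = 0, so q_R = 225/2.

112.50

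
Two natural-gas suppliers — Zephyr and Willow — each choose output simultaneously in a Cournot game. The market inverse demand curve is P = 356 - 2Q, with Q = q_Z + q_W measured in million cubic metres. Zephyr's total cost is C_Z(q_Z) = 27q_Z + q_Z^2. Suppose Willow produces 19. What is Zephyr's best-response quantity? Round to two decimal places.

With the rival's output fixed at 19, Zephyr's profit is π_Z = (356 - 2·19 - 2q_Z)q_Z - (27q_Z + q_Z²) = (318 - 2q_Z)q_Z - (27q_Z + q_Z²).
∂π_Z/∂q_Z = 291 - 6q_Z = 0, so q_Z = 97/2.

48.50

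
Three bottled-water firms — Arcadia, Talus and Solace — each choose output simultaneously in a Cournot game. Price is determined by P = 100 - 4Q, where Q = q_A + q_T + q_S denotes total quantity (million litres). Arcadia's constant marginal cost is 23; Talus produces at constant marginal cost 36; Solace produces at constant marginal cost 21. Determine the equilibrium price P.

Arcadia's profit: π_A = (100 - 4Q)q_A - (23q_A). Setting ∂π_A/∂q_A = 0: 77 - 8q_A - 4(q_T + q_S) = 0.
Talus's profit: π_T = (100 - 4Q)q_T - (36q_T). Setting ∂π_T/∂q_T = 0: 64 - 8q_T - 4(q_A + q_S) = 0.
Solace's first-order condition: 79 - 8q_S - 4(q_A + q_T) = 0.
Adding the 3 first-order conditions: 220 − 16Q = 0, so Q = 55/4.
Back-substituting: q_A = (77 − 55)/4 = 11/2, q_T = (64 − 55)/4 = 9/4, q_S = (79 − 55)/4 = 6.
Total output Q = 55/4, so price P = 100 - 4·(55/4) = 45.

45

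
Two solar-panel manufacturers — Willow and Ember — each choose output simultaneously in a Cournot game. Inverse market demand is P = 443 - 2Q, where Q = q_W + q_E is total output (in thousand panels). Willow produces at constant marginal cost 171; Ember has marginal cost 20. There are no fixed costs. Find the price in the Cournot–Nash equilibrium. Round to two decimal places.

Willow's profit: π_W = (443 - 2Q)q_W - (171q_W). Setting ∂π_W/∂q_W = 0: 272 - 4q_W - 2(q_E) = 0.
Ember's profit: π_E = (443 - 2Q)q_E - (20q_E). Setting ∂π_E/∂q_E = 0: 423 - 4q_E - 2(q_W) = 0.
Rearranging gives the reaction functions q_W = (272 - 2q_E)/4 and q_E = (423 - 2q_W)/4.
Solving the pair: q_W = 121/6, q_E = 287/3.
Total output Q = 695/6, so price P = 443 - 2·(695/6) = 634/3.

211.33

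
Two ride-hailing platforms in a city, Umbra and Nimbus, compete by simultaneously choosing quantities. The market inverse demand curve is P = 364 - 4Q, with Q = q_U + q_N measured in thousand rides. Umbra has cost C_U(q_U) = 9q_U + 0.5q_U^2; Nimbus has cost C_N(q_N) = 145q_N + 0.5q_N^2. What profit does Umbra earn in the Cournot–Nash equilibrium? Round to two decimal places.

Umbra's profit: π_U = (364 - 4Q)q_U - (9q_U + (1/2)q_U²). Setting ∂π_U/∂q_U = 0: 355 - 9q_U - 4(q_N) = 0.
Nimbus's first-order condition: 219 - 9q_N - 4(q_U) = 0.
Rearranging gives the reaction functions q_U = (355 - 4q_N)/9 and q_N = (219 - 4q_U)/9.
Substituting one into the other gives q_U = 35.6769 and q_N = 551/65.
Price P = 364 - 4·(574/13) = 187.3846.
Umbra's profit: 187.3846·35.6769 - 9·35.6769 - (1/2)·35.6769² = 5727.7928.

5727.79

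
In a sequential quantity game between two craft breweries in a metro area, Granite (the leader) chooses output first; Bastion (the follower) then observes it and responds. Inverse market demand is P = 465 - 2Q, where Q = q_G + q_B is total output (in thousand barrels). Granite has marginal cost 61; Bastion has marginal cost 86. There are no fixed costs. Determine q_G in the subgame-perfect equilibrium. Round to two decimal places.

Solve by backward induction. Given q_G, the follower Bastion maximises π_B = (465 - 2q_G - 2q_B)q_B - 86q_B.
Follower FOC: 379 - 2q_G - 4q_B = 0, so q_B(q_G) = (379 - 2q_G)/4.
Granite substitutes q_B(q_G) into its own profit: π_G = q_G(465 - 2q_G - (379 - 2q_G)/2) - 61q_G = (551/2 - q_G)q_G - 61q_G.
Leader FOC: 429/2 - 2q_G = 0, so q_G = 429/4.
Then q_B = (379 - 2·(429/4))/4 = 329/8.

107.25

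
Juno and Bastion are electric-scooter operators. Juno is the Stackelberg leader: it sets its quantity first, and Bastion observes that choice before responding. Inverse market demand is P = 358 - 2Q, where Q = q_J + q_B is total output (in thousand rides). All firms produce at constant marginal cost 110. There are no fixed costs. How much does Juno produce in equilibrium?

The follower Bastion best-responds to any q_J: π_B = (358 - 2Q)q_B - 110q_B.
Follower FOC: 248 - 2q_J - 4q_B = 0, so q_B(q_J) = (248 - 2q_J)/4.
The leader anticipates this reaction. Substituting into P = 358 - 2Q gives P = 234 - q_J, so π_J = (234 - q_J)q_J - 110q_J.
Maximising: ∂π_J/∂q_J = 124 - 2q_J = 0, giving q_J = 62.
Then q_B = (248 - 2·62)/4 = 31.

62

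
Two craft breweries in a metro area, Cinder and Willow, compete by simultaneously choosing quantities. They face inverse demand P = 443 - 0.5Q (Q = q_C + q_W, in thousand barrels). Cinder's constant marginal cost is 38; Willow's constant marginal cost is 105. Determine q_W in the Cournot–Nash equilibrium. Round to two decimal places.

180.67

Cinder's profit: π_C = (443 - 0.5Q)q_C - (38q_C). Setting ∂π_C/∂q_C = 0: 405 - q_C - (1/2)(q_W) = 0.
Willow's first-order condition: 338 - q_W - (1/2)(q_C) = 0.
Rearranging gives the reaction functions q_C = (405 - (1/2)q_W) and q_W = (338 - (1/2)q_C).
Solving the pair: q_C = 944/3, q_W = 542/3.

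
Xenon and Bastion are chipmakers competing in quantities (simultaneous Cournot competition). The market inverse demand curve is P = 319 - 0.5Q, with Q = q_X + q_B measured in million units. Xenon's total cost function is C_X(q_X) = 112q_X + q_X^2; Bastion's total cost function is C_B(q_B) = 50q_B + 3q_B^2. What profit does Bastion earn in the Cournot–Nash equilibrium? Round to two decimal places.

Xenon's profit: π_X = (319 - 0.5Q)q_X - (112q_X + q_X²). Setting ∂π_X/∂q_X = 0: 207 - 3q_X - (1/2)(q_B) = 0.
Bastion's profit: π_B = (319 - 0.5Q)q_B - (50q_B + 3q_B²). Setting ∂π_B/∂q_B = 0: 269 - 7q_B - (1/2)(q_X) = 0.
Rearranging gives the reaction functions q_X = (207 - (1/2)q_B)/3 and q_B = (269 - (1/2)q_X)/7.
Solving the pair: q_X = 63.3494, q_B = 33.9036.
Price P = 319 - (1/2)·97.2530 = 270.3735.
Bastion's profit: 270.3735·33.9036 - 50·33.9036 - 3·33.9036² = 4023.0928.

4023.09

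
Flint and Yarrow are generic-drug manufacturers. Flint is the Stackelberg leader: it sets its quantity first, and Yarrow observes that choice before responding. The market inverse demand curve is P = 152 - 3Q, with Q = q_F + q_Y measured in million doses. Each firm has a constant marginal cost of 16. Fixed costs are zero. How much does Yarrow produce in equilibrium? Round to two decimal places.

11.33

The follower Yarrow best-responds to any q_F: π_Y = (152 - 3Q)q_Y - 16q_Y.
Follower FOC: 136 - 3q_F - 6q_Y = 0, so q_Y(q_F) = (136 - 3q_F)/6.
The leader anticipates this reaction. Substituting into P = 152 - 3Q gives P = 84 - (3/2)q_F, so π_F = (84 - (3/2)q_F)q_F - 16q_F.
Maximising: ∂π_F/∂q_F = 68 - 3q_F = 0, giving q_F = 68/3.
Then q_Y = (136 - 3·(68/3))/6 = 34/3.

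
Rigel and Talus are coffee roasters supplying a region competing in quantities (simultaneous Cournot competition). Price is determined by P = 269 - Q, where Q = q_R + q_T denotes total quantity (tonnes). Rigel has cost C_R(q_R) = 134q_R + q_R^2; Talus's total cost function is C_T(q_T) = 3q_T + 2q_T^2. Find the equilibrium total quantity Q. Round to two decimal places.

Rigel's profit: π_R = (269 - Q)q_R - (134q_R + q_R²). Setting ∂π_R/∂q_R = 0: 135 - 4q_R - (q_T) = 0.
Talus's profit: π_T = (269 - Q)q_T - (3q_T + 2q_T²). Setting ∂π_T/∂q_T = 0: 266 - 6q_T - (q_R) = 0.
Best responses: q_R = (135 - q_T)/4, q_T = (266 - q_R)/6.
Solving the pair: q_R = 544/23, q_T = 929/23.
Total output Q = 544/23 + 929/23 = 1473/23.

64.04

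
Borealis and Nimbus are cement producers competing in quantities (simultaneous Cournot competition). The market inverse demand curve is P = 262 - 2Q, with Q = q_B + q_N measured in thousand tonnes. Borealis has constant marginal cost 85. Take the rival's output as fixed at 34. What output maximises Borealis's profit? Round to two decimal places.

27.25

With the rival's output fixed at 34, Borealis's profit is π_B = (262 - 2·34 - 2q_B)q_B - (85q_B) = (194 - 2q_B)q_B - (85q_B).
∂π_B/∂q_B = 109 - 4q_B = 0, so q_B = 109/4.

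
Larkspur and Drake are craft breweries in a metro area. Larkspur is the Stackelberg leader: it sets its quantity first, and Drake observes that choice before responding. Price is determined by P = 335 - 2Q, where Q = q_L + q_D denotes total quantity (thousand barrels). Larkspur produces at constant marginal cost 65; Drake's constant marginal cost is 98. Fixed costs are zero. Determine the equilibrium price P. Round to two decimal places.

The follower Drake best-responds to any q_L: π_D = (335 - 2Q)q_D - 98q_D.
Setting the follower's marginal profit to zero, 237 - 2q_L - 4q_D = 0, i.e. q_D = (237 - 2q_L)/4.
The leader anticipates this reaction. Substituting into P = 335 - 2Q gives P = 433/2 - q_L, so π_L = (433/2 - q_L)q_L - 65q_L.
The leader's first-order condition 303/2 - 2q_L = 0 yields q_L = 303/4.
Then q_D = (237 - 2·(303/4))/4 = 171/8.
Total output Q = 777/8, so price P = 335 - 2·(777/8) = 563/4.

140.75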